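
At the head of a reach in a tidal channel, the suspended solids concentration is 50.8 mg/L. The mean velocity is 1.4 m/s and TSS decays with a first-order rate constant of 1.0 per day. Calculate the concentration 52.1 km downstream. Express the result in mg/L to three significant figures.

Travel time t = 52.1 km / 1.4 m/s = 5.21e+04/1.4 = 3.721e+04 s = 0.4307 d.
First-order decay: C = 50.8·exp(−1.0·0.4307) = 50.8·0.65 = 33.02 mg/L.

33.0 mg/L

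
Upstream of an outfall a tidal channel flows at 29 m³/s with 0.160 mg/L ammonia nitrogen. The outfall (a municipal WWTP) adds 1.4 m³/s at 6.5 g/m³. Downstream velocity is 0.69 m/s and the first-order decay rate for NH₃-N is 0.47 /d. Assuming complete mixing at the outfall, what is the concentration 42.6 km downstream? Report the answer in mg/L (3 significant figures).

0.323 mg/L

After complete mixing, C₀ = (1.4·6.5 + 29·0.16) / 30.4 = 0.452 mg/L.
Travel time t = 4.26e+04 m / 0.69 m/s = 6.174e+04 s = 0.7146 d.
C = 0.452·exp(−0.47·0.7146) = 0.452·0.7147 = 0.323 mg/L.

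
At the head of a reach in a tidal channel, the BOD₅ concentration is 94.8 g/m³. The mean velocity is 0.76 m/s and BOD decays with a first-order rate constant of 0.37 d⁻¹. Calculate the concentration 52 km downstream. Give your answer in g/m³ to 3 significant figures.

70.7 g/m³

Travel time t = 52 km / 0.76 m/s = 5.2e+04/0.76 = 6.842e+04 s = 0.7919 d.
First-order decay: C = 94.8·exp(−0.37·0.7919) = 94.8·0.746 = 70.72 g/m³.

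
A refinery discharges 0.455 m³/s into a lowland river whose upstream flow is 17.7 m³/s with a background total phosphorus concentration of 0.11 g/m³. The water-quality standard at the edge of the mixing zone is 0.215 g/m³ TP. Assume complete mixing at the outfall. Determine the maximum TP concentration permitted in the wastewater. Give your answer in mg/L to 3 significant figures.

4.30 mg/L

Mass balance: 0.215·18.15 = 0.455·Cₑ + 17.7·0.11.
Cₑ = (3.903 − 1.947) / 0.455 = 4.3 mg/L.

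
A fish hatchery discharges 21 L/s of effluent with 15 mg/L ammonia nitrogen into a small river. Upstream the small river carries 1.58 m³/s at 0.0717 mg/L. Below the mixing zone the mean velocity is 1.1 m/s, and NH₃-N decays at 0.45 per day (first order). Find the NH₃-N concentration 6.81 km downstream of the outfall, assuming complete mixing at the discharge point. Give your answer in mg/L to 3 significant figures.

0.259 mg/L

21 L/s = 0.021 m³/s.
After complete mixing, C₀ = (0.021·15 + 1.58·0.0717) / 1.601 = 0.2675 mg/L.
Travel time t = 6810 m / 1.1 m/s = 6191 s = 0.07165 d.
C = 0.2675·exp(−0.45·0.07165) = 0.2675·0.9683 = 0.259 mg/L.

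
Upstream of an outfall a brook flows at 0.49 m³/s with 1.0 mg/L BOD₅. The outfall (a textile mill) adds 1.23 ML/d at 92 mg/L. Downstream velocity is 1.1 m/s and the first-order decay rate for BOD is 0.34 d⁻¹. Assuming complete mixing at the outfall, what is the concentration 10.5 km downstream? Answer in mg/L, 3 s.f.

3.44 mg/L

1.23 ML/d = 0.01424 m³/s.
After complete mixing, C₀ = (0.01424·92 + 0.49·1) / 0.5042 = 3.569 mg/L.
Travel time t = 1.05e+04 m / 1.1 m/s = 9545 s = 0.1105 d.
C = 3.569·exp(−0.34·0.1105) = 3.569·0.9631 = 3.438 mg/L.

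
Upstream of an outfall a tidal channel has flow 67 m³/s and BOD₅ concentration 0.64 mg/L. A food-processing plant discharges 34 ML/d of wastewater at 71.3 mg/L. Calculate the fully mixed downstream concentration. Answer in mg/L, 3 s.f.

34 ML/d = 0.3935 m³/s.
Conservation of mass across the mixing zone: C = (0.3935·71.3 + 67·0.64) / (0.3935 + 67) = 70.94/67.39 = 1.053 mg/L.

1.05 mg/L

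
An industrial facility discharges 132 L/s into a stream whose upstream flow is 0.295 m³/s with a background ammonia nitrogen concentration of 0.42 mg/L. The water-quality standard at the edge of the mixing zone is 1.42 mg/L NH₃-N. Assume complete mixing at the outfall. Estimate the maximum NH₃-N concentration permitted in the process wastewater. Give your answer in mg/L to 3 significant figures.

3.65 mg/L

132 L/s = 0.132 m³/s.
Mass balance: 1.42·0.427 = 0.132·Cₑ + 0.295·0.42.
Cₑ = (0.6063 − 0.1239) / 0.132 = 3.655 mg/L.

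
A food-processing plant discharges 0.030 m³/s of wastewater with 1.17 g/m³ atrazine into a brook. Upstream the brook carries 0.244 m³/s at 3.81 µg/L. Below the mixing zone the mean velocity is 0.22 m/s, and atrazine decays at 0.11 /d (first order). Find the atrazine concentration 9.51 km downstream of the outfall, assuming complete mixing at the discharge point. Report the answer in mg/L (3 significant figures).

3.81 µg/L = 0.00381 mg/L.
After complete mixing, C₀ = (0.03·1.17 + 0.244·0.00381) / 0.274 = 0.1315 mg/L.
Travel time t = 9510 m / 0.22 m/s = 4.323e+04 s = 0.5003 d.
C = 0.1315·exp(−0.11·0.5003) = 0.1315·0.9465 = 0.1245 mg/L.

0.124 mg/L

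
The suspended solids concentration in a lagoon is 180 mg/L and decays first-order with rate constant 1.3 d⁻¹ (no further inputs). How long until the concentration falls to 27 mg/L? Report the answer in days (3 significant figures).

1.46 d

t = ln(C₀/C)/k = ln(180/27)/1.3 = 1.897/1.3 = 1.459 d.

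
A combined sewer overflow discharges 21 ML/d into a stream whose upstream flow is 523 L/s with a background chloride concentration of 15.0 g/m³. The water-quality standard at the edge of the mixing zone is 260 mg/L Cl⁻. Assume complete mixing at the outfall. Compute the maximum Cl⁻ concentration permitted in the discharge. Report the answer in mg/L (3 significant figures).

787 mg/L

21 ML/d = 0.2431 m³/s.
523 L/s = 0.523 m³/s.
Mass balance: 260·0.7661 = 0.2431·Cₑ + 0.523·15.
Cₑ = (199.2 − 7.845) / 0.2431 = 787.2 mg/L.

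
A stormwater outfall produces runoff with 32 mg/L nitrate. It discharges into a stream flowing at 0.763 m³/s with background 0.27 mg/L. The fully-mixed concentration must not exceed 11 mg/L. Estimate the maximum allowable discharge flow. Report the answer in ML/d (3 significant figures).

Mass balance at complete mixing: C_std·(Q_w + Q_r) = Q_w·C_e + Q_r·C_b.
Rearranging, Q_w = Q_r·(C_std − C_b)/(C_e − C_std) = 0.763·(11 − 0.27) / (32 − 11) = 0.3899 m³/s.
= 33.68 ML/d.

33.7 ML/d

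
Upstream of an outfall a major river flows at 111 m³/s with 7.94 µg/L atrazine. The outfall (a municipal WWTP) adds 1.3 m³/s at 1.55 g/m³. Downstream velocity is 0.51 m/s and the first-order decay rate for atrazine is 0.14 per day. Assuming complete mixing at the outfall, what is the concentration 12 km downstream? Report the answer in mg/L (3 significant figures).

7.94 µg/L = 0.00794 mg/L.
After complete mixing, C₀ = (1.3·1.55 + 111·0.00794) / 112.3 = 0.02579 mg/L.
Travel time t = 1.2e+04 m / 0.51 m/s = 2.353e+04 s = 0.2723 d.
C = 0.02579·exp(−0.14·0.2723) = 0.02579·0.9626 = 0.02483 mg/L.

0.0248 mg/L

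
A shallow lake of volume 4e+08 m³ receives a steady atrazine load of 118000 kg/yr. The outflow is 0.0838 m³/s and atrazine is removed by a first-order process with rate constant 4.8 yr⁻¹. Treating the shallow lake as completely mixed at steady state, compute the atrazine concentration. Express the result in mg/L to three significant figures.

0.0614 mg/L

Outflow Q = 0.0838 m³/s × 3.156e+07 s/yr = 2.645e+06 m³/yr.
Steady-state CSTR mass balance: W = Q·C + k·V·C, so C = W/(Q + kV).
Q + kV = 2.645e+06 + 4.8·4e+08 = 1.923e+09 m³/yr.
C = 118000/1.923e+09 = 6.137e-05 kg/m³ = 0.06137 mg/L.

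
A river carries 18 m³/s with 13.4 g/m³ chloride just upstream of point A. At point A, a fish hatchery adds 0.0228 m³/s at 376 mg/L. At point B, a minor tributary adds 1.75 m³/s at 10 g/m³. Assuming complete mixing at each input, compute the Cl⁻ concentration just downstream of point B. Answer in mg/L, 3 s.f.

After input A: C = (18·13.4 + 0.0228·376) / 18.02 = 13.86 mg/L.
After input B: C = (18.02·13.86 + 1.75·10) / 19.77 = 13.52 mg/L.

13.5 mg/L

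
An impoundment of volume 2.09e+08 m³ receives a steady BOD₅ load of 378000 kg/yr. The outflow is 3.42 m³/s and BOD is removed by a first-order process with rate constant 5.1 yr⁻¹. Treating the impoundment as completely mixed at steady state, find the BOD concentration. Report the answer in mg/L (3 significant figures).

0.322 mg/L

Outflow Q = 3.42 m³/s × 3.156e+07 s/yr = 1.079e+08 m³/yr.
Steady-state CSTR mass balance: W = Q·C + k·V·C, so C = W/(Q + kV).
Q + kV = 1.079e+08 + 5.1·2.09e+08 = 1.174e+09 m³/yr.
C = 378000/1.174e+09 = 0.000322 kg/m³ = 0.322 mg/L.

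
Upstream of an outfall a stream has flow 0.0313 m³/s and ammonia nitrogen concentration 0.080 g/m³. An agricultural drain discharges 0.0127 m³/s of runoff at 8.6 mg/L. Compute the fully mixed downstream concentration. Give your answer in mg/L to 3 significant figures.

Conservation of mass across the mixing zone: C = (0.0127·8.6 + 0.0313·0.08) / (0.0127 + 0.0313) = 0.1117/0.044 = 2.539 mg/L.

2.54 mg/L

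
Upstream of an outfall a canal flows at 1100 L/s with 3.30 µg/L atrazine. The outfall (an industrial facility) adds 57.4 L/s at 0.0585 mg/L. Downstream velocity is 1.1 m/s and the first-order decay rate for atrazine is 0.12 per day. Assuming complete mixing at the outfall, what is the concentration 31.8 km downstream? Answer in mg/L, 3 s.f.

57.4 L/s = 0.0574 m³/s.
1100 L/s = 1.1 m³/s.
3.30 µg/L = 0.0033 mg/L.
After complete mixing, C₀ = (0.0574·0.0585 + 1.1·0.0033) / 1.157 = 0.006038 mg/L.
Travel time t = 3.18e+04 m / 1.1 m/s = 2.891e+04 s = 0.3346 d.
C = 0.006038·exp(−0.12·0.3346) = 0.006038·0.9606 = 0.0058 mg/L.

0.00580 mg/L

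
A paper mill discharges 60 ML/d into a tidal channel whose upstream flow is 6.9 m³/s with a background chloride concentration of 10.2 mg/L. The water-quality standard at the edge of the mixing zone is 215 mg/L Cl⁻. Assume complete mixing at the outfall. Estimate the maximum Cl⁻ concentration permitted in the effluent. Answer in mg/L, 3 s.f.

2250 mg/L

60 ML/d = 0.6944 m³/s.
Mass balance: 215·7.594 = 0.6944·Cₑ + 6.9·10.2.
Cₑ = (1633 − 70.38) / 0.6944 = 2250 mg/L.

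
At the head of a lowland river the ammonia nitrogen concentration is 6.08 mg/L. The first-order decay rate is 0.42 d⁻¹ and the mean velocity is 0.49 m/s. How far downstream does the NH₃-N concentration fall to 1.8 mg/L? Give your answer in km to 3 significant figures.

123 km

From C = C₀·e^(−kt), t = ln(C₀/C)/k = ln(6.08/1.8)/0.42 = 1.217/0.42 = 2.898 d.
Distance = v·t = 0.49 m/s × 2.504e+05 s = 1.227e+05 m = 122.7 km.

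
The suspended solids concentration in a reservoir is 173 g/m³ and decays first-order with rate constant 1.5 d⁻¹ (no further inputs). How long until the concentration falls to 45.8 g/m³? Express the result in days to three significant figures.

t = ln(C₀/C)/k = ln(173/45.8)/1.5 = 1.329/1.5 = 0.886 d.

0.886 d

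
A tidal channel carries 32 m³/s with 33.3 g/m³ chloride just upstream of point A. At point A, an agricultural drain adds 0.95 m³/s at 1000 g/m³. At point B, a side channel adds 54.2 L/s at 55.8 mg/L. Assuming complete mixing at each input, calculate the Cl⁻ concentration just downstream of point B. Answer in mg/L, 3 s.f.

After input A: C = (32·33.3 + 0.95·1000) / 32.95 = 61.17 mg/L.
54.2 L/s = 0.0542 m³/s.
After input B: C = (32.95·61.17 + 0.0542·55.8) / 33 = 61.16 mg/L.

61.2 mg/L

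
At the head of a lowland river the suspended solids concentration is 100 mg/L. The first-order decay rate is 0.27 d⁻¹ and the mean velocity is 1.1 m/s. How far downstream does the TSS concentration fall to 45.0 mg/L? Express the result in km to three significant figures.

From C = C₀·e^(−kt), t = ln(C₀/C)/k = ln(100/45.0)/0.27 = 0.7985/0.27 = 2.957 d.
Distance = v·t = 1.1 m/s × 2.555e+05 s = 2.811e+05 m = 281.1 km.

281 km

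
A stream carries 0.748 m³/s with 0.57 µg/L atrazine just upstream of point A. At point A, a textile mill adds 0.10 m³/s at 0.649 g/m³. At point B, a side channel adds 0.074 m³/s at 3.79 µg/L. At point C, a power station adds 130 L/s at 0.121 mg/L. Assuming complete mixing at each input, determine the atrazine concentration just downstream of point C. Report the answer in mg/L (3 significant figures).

0.0773 mg/L

0.57 µg/L = 0.00057 mg/L.
After input A: C = (0.748·0.00057 + 0.1·0.649) / 0.848 = 0.07704 mg/L.
3.79 µg/L = 0.00379 mg/L.
After input B: C = (0.848·0.07704 + 0.074·0.00379) / 0.922 = 0.07116 mg/L.
130 L/s = 0.13 m³/s.
After input C: C = (0.922·0.07116 + 0.13·0.121) / 1.052 = 0.07732 mg/L.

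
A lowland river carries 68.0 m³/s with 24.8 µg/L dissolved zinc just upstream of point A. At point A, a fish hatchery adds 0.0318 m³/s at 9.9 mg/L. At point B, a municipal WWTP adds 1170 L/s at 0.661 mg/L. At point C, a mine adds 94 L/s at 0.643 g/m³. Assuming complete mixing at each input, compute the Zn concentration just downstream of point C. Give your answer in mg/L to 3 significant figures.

24.8 µg/L = 0.0248 mg/L.
After input A: C = (68·0.0248 + 0.0318·9.9) / 68.03 = 0.02942 mg/L.
1170 L/s = 1.17 m³/s.
After input B: C = (68.03·0.02942 + 1.17·0.661) / 69.2 = 0.04009 mg/L.
94 L/s = 0.094 m³/s.
After input C: C = (69.2·0.04009 + 0.094·0.643) / 69.3 = 0.04091 mg/L.

0.0409 mg/L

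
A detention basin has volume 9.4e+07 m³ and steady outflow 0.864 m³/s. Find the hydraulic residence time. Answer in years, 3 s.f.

3.45 yr

Q = 0.864 m³/s × 3.156e+07 s/yr = 2.727e+07 m³/yr.
Hydraulic residence time τ = V/Q = 9.4e+07/2.727e+07 = 3.448 yr.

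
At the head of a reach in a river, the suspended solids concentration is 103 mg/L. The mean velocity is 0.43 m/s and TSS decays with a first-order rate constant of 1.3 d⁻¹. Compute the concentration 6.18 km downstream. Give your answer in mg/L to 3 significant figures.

Travel time t = 6.18 km / 0.43 m/s = 6180/0.43 = 1.437e+04 s = 0.1663 d.
First-order decay: C = 103·exp(−1.3·0.1663) = 103·0.8055 = 82.97 mg/L.

83.0 mg/L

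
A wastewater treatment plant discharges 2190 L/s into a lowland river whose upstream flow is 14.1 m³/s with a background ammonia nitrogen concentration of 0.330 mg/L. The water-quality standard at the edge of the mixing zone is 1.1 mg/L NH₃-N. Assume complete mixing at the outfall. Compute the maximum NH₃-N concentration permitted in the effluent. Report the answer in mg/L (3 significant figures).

6.06 mg/L

2190 L/s = 2.19 m³/s.
Mass balance: 1.1·16.29 = 2.19·Cₑ + 14.1·0.33.
Cₑ = (17.92 − 4.653) / 2.19 = 6.058 mg/L.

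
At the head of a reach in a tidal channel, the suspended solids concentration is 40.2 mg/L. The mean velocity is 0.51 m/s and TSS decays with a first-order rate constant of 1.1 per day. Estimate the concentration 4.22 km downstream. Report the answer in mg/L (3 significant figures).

Travel time t = 4.22 km / 0.51 m/s = 4220/0.51 = 8275 s = 0.09577 d.
First-order decay: C = 40.2·exp(−1.1·0.09577) = 40.2·0.9 = 36.18 mg/L.

36.2 mg/L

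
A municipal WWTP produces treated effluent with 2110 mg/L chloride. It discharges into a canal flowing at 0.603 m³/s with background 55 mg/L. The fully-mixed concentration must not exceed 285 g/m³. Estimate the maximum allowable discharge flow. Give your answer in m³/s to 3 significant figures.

Mass balance at complete mixing: C_std·(Q_w + Q_r) = Q_w·C_e + Q_r·C_b.
Rearranging, Q_w = Q_r·(C_std − C_b)/(C_e − C_std) = 0.603·(285 − 55) / (2110 − 285) = 0.07599 m³/s.

0.0760 m³/s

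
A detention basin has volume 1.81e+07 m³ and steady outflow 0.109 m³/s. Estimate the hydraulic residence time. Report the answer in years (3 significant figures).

Q = 0.109 m³/s × 3.156e+07 s/yr = 3.44e+06 m³/yr.
Hydraulic residence time τ = V/Q = 1.81e+07/3.44e+06 = 5.262 yr.

5.26 yr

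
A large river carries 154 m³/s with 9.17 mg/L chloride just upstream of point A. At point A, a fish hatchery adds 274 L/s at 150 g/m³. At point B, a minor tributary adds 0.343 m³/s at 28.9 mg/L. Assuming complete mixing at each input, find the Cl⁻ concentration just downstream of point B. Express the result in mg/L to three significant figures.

9.46 mg/L

274 L/s = 0.274 m³/s.
After input A: C = (154·9.17 + 0.274·150) / 154.3 = 9.42 mg/L.
After input B: C = (154.3·9.42 + 0.343·28.9) / 154.6 = 9.463 mg/L.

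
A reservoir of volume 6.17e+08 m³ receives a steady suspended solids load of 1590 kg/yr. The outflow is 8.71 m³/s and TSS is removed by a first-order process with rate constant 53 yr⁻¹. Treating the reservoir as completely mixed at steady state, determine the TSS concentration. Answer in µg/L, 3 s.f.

Outflow Q = 8.71 m³/s × 3.156e+07 s/yr = 2.749e+08 m³/yr.
Steady-state CSTR mass balance: W = Q·C + k·V·C, so C = W/(Q + kV).
Q + kV = 2.749e+08 + 53·6.17e+08 = 3.298e+10 m³/yr.
C = 1590/3.298e+10 = 4.822e-08 kg/m³ = 4.822e-05 mg/L = 0.04822 µg/L.

0.0482 µg/L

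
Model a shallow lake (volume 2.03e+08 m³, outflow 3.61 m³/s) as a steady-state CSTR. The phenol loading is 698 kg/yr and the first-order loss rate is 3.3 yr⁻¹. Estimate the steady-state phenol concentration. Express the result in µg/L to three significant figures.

0.891 µg/L

Outflow Q = 3.61 m³/s × 3.156e+07 s/yr = 1.139e+08 m³/yr.
Steady-state CSTR mass balance: W = Q·C + k·V·C, so C = W/(Q + kV).
Q + kV = 1.139e+08 + 3.3·2.03e+08 = 7.838e+08 m³/yr.
C = 698/7.838e+08 = 8.905e-07 kg/m³ = 0.0008905 mg/L = 0.8905 µg/L.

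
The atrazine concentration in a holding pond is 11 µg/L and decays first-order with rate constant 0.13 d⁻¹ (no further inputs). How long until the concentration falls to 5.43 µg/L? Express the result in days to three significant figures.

5.43 d

t = ln(C₀/C)/k = ln(11/5.43)/0.13 = 0.706/0.13 = 5.43 d.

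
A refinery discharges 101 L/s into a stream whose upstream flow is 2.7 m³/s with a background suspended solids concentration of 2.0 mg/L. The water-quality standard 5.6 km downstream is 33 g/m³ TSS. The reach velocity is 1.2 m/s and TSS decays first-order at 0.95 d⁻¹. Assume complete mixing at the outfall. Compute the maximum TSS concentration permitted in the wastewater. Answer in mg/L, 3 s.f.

910 mg/L

101 L/s = 0.101 m³/s.
Travel time to the compliance point: t = 5600/1.2 = 4667 s = 0.05401 d; decay factor exp(−0.95·0.05401) = 0.95.
So the concentration just after mixing may be at most 33/0.95 = 34.74 mg/L.
Mass balance: 34.74·2.801 = 0.101·Cₑ + 2.7·2.
Cₑ = (97.3 − 5.4) / 0.101 = 909.9 mg/L.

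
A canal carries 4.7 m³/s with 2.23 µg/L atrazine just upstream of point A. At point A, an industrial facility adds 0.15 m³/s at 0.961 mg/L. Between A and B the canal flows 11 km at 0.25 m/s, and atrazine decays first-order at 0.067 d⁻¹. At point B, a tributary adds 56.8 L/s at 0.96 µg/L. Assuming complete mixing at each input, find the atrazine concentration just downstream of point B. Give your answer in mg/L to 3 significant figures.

2.23 µg/L = 0.00223 mg/L.
After input A: C = (4.7·0.00223 + 0.15·0.961) / 4.85 = 0.03188 mg/L.
Over the 11 km reach to input B (t = 4.4e+04 s = 0.5093 d), decay gives C = 0.03188·exp(−0.067·0.5093) = 0.03081 mg/L.
56.8 L/s = 0.0568 m³/s.
0.96 µg/L = 0.00096 mg/L.
After input B: C = (4.85·0.03081 + 0.0568·0.00096) / 4.907 = 0.03047 mg/L.

0.0305 mg/L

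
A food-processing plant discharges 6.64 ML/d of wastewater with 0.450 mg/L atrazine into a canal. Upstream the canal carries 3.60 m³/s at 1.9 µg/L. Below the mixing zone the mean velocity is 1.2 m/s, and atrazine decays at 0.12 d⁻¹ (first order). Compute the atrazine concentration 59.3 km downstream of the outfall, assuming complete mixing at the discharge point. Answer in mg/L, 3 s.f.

0.0105 mg/L

6.64 ML/d = 0.07685 m³/s.
1.9 µg/L = 0.0019 mg/L.
After complete mixing, C₀ = (0.07685·0.45 + 3.6·0.0019) / 3.677 = 0.01127 mg/L.
Travel time t = 5.93e+04 m / 1.2 m/s = 4.942e+04 s = 0.572 d.
C = 0.01127·exp(−0.12·0.572) = 0.01127·0.9337 = 0.01052 mg/L.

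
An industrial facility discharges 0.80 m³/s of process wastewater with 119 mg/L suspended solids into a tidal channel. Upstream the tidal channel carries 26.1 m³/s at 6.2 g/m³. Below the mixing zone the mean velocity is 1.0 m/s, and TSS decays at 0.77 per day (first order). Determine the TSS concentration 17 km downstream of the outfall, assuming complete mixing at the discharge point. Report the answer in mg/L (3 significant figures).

After complete mixing, C₀ = (0.8·119 + 26.1·6.2) / 26.9 = 9.555 mg/L.
Travel time t = 1.7e+04 m / 1.0 m/s = 1.7e+04 s = 0.1968 d.
C = 9.555·exp(−0.77·0.1968) = 9.555·0.8594 = 8.211 mg/L.

8.21 mg/L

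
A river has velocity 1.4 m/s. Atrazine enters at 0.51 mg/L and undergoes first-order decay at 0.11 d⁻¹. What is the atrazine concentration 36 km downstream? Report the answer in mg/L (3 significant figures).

0.494 mg/L

Travel time t = 36 km / 1.4 m/s = 3.6e+04/1.4 = 2.571e+04 s = 0.2976 d.
First-order decay: C = 0.51·exp(−0.11·0.2976) = 0.51·0.9678 = 0.4936 mg/L.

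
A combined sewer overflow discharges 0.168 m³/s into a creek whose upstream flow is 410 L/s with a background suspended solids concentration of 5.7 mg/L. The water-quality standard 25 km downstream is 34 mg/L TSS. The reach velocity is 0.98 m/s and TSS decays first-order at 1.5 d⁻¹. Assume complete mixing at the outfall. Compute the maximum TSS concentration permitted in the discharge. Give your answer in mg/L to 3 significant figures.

410 L/s = 0.41 m³/s.
Travel time to the compliance point: t = 2.5e+04/0.98 = 2.551e+04 s = 0.2953 d; decay factor exp(−1.5·0.2953) = 0.6422.
So the concentration just after mixing may be at most 34/0.6422 = 52.94 mg/L.
Mass balance: 52.94·0.578 = 0.168·Cₑ + 0.41·5.7.
Cₑ = (30.6 − 2.337) / 0.168 = 168.2 mg/L.

168 mg/L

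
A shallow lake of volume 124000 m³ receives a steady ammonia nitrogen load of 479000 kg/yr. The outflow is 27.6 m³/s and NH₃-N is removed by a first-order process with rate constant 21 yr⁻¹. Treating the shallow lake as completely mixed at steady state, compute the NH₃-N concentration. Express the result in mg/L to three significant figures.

Outflow Q = 27.6 m³/s × 3.156e+07 s/yr = 8.71e+08 m³/yr.
Steady-state CSTR mass balance: W = Q·C + k·V·C, so C = W/(Q + kV).
Q + kV = 8.71e+08 + 21·124000 = 8.736e+08 m³/yr.
C = 479000/8.736e+08 = 0.0005483 kg/m³ = 0.5483 mg/L.

0.548 mg/L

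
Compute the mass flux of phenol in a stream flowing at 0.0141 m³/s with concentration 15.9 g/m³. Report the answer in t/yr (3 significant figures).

Mass flux = Q·C = 0.0141 m³/s × 15.9 g/m³ = 0.2242 g/s.
= 0.2242 g/s × 31.56 = 7.075 t/yr.

7.07 t/yr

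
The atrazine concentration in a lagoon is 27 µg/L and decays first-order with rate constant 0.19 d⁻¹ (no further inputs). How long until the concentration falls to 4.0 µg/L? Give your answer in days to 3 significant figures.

t = ln(C₀/C)/k = ln(27/4.0)/0.19 = 1.91/0.19 = 10.05 d.

10.1 d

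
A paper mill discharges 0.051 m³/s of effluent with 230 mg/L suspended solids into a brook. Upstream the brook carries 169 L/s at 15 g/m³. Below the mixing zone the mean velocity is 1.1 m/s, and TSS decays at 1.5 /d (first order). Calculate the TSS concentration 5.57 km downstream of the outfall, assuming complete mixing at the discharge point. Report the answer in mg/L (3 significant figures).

169 L/s = 0.169 m³/s.
After complete mixing, C₀ = (0.051·230 + 0.169·15) / 0.22 = 64.84 mg/L.
Travel time t = 5570 m / 1.1 m/s = 5064 s = 0.05861 d.
C = 64.84·exp(−1.5·0.05861) = 64.84·0.9158 = 59.38 mg/L.

59.4 mg/L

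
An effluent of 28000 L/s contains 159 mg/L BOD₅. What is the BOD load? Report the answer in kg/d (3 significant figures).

385000 kg/d

28000 L/s = 28 m³/s.
Mass flux = Q·C = 28 m³/s × 159 g/m³ = 4452 g/s.
= 4452 g/s × 86.4 = 3.847e+05 kg/d.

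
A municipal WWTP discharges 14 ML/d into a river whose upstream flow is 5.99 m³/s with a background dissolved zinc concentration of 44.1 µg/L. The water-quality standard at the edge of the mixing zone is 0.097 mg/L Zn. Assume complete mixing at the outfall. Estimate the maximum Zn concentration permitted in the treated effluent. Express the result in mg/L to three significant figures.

14 ML/d = 0.162 m³/s.
44.1 µg/L = 0.0441 mg/L.
Mass balance: 0.097·6.152 = 0.162·Cₑ + 5.99·0.0441.
Cₑ = (0.5967 − 0.2642) / 0.162 = 2.053 mg/L.

2.05 mg/L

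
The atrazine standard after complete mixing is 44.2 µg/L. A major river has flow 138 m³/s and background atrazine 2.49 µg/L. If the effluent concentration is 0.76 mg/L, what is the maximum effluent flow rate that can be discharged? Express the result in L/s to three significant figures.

8040 L/s

2.49 µg/L = 0.00249 mg/L.
44.2 µg/L = 0.0442 mg/L.
Mass balance at complete mixing: C_std·(Q_w + Q_r) = Q_w·C_e + Q_r·C_b.
Rearranging, Q_w = Q_r·(C_std − C_b)/(C_e − C_std) = 138·(0.0442 − 0.00249) / (0.76 − 0.0442) = 8.041 m³/s.
= 8041 L/s.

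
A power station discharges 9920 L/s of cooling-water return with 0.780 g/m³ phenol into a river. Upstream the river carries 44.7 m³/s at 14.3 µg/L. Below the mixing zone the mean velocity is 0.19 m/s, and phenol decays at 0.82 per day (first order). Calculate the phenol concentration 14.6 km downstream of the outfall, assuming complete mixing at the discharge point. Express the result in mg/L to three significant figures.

0.0740 mg/L

9920 L/s = 9.92 m³/s.
14.3 µg/L = 0.0143 mg/L.
After complete mixing, C₀ = (9.92·0.78 + 44.7·0.0143) / 54.62 = 0.1534 mg/L.
Travel time t = 1.46e+04 m / 0.19 m/s = 7.684e+04 s = 0.8894 d.
C = 0.1534·exp(−0.82·0.8894) = 0.1534·0.4823 = 0.07396 mg/L.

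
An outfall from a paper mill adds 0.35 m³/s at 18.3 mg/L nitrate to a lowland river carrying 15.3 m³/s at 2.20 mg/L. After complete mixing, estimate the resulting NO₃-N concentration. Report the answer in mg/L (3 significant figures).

Flow-weighted mixing gives C = (0.35·18.3 + 15.3·2.2) / (0.35 + 15.3) = 40.07/15.65 = 2.56 mg/L.

2.56 mg/L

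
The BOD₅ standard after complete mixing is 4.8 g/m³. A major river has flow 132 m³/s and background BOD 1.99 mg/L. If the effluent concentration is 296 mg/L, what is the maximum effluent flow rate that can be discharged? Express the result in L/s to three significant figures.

Mass balance at complete mixing: C_std·(Q_w + Q_r) = Q_w·C_e + Q_r·C_b.
Rearranging, Q_w = Q_r·(C_std − C_b)/(C_e − C_std) = 132·(4.8 − 1.99) / (296 − 4.8) = 1.274 m³/s.
= 1274 L/s.

1270 L/s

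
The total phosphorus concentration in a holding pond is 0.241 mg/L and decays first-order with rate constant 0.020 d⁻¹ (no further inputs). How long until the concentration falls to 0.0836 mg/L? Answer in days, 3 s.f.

52.9 d

t = ln(C₀/C)/k = ln(0.241/0.0836)/0.020 = 1.059/0.020 = 52.94 d.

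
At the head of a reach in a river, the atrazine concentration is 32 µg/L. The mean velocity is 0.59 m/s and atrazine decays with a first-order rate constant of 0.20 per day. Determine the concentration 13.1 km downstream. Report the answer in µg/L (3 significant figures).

Travel time t = 13.1 km / 0.59 m/s = 1.31e+04/0.59 = 2.22e+04 s = 0.257 d.
First-order decay: C = 32·exp(−0.20·0.257) = 32·0.9499 = 30.4 µg/L.

30.4 µg/L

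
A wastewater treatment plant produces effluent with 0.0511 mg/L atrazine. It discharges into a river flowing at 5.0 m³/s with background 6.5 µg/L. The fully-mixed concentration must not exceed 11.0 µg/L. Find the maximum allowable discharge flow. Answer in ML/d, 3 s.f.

6.5 µg/L = 0.0065 mg/L.
11.0 µg/L = 0.011 mg/L.
Mass balance at complete mixing: C_std·(Q_w + Q_r) = Q_w·C_e + Q_r·C_b.
Rearranging, Q_w = Q_r·(C_std − C_b)/(C_e − C_std) = 5.0·(0.011 − 0.0065) / (0.0511 − 0.011) = 0.5611 m³/s.
= 48.48 ML/d.

48.5 ML/d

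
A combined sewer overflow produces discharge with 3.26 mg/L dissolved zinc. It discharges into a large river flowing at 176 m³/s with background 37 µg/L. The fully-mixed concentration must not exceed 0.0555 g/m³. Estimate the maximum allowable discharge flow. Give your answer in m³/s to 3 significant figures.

37 µg/L = 0.037 mg/L.
Mass balance at complete mixing: C_std·(Q_w + Q_r) = Q_w·C_e + Q_r·C_b.
Rearranging, Q_w = Q_r·(C_std − C_b)/(C_e − C_std) = 176·(0.0555 − 0.037) / (3.26 − 0.0555) = 1.016 m³/s.

1.02 m³/s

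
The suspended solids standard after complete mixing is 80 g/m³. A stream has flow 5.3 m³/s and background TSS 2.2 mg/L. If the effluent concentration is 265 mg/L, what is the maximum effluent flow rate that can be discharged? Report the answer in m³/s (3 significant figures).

Mass balance at complete mixing: C_std·(Q_w + Q_r) = Q_w·C_e + Q_r·C_b.
Rearranging, Q_w = Q_r·(C_std − C_b)/(C_e − C_std) = 5.3·(80 − 2.2) / (265 − 80) = 2.229 m³/s.

2.23 m³/s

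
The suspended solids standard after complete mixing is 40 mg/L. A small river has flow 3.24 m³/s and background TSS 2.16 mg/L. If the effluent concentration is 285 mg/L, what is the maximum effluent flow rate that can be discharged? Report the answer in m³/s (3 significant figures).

0.500 m³/s

Mass balance at complete mixing: C_std·(Q_w + Q_r) = Q_w·C_e + Q_r·C_b.
Rearranging, Q_w = Q_r·(C_std − C_b)/(C_e − C_std) = 3.24·(40 − 2.16) / (285 − 40) = 0.5004 m³/s.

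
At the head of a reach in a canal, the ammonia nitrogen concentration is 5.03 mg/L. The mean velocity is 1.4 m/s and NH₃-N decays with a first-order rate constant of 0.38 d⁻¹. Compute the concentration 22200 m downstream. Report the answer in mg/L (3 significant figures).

Travel time t = 22200 m / 1.4 m/s = 2.22e+04/1.4 = 1.586e+04 s = 0.1835 d.
First-order decay: C = 5.03·exp(−0.38·0.1835) = 5.03·0.9326 = 4.691 mg/L.

4.69 mg/L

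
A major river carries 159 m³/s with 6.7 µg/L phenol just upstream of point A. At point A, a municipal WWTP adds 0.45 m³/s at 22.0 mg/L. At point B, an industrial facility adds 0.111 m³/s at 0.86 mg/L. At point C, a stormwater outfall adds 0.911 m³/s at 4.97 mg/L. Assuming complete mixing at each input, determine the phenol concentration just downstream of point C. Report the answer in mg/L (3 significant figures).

0.0971 mg/L

6.7 µg/L = 0.0067 mg/L.
After input A: C = (159·0.0067 + 0.45·22) / 159.4 = 0.06877 mg/L.
After input B: C = (159.4·0.06877 + 0.111·0.86) / 159.6 = 0.06932 mg/L.
After input C: C = (159.6·0.06932 + 0.911·4.97) / 160.5 = 0.09714 mg/L.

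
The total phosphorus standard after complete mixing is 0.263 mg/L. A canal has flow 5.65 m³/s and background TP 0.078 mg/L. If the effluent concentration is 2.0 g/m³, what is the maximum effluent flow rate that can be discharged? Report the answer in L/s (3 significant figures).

Mass balance at complete mixing: C_std·(Q_w + Q_r) = Q_w·C_e + Q_r·C_b.
Rearranging, Q_w = Q_r·(C_std − C_b)/(C_e − C_std) = 5.65·(0.263 − 0.078) / (2 − 0.263) = 0.6018 m³/s.
= 601.8 L/s.

602 L/s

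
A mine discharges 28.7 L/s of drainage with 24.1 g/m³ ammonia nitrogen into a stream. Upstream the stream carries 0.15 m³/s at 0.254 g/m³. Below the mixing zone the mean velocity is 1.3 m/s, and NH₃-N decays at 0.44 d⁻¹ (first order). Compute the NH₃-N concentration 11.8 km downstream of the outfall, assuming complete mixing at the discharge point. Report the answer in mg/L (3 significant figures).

28.7 L/s = 0.0287 m³/s.
After complete mixing, C₀ = (0.0287·24.1 + 0.15·0.254) / 0.1787 = 4.084 mg/L.
Travel time t = 1.18e+04 m / 1.3 m/s = 9077 s = 0.1051 d.
C = 4.084·exp(−0.44·0.1051) = 4.084·0.9548 = 3.899 mg/L.

3.90 mg/L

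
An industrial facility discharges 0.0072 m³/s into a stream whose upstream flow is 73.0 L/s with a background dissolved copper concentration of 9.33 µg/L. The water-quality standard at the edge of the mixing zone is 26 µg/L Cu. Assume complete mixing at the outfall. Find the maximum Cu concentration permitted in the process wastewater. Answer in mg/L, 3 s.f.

0.195 mg/L

73.0 L/s = 0.073 m³/s.
9.33 µg/L = 0.00933 mg/L.
26 µg/L = 0.026 mg/L.
Mass balance: 0.026·0.0802 = 0.0072·Cₑ + 0.073·0.00933.
Cₑ = (0.002085 − 0.0006811) / 0.0072 = 0.195 mg/L.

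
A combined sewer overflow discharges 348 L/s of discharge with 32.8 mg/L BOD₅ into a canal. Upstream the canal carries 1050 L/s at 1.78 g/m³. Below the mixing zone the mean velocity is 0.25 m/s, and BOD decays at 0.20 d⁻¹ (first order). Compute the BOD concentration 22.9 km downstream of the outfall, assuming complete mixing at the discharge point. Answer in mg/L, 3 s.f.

348 L/s = 0.348 m³/s.
1050 L/s = 1.05 m³/s.
After complete mixing, C₀ = (0.348·32.8 + 1.05·1.78) / 1.398 = 9.502 mg/L.
Travel time t = 2.29e+04 m / 0.25 m/s = 9.16e+04 s = 1.06 d.
C = 9.502·exp(−0.20·1.06) = 9.502·0.8089 = 7.686 mg/L.

7.69 mg/L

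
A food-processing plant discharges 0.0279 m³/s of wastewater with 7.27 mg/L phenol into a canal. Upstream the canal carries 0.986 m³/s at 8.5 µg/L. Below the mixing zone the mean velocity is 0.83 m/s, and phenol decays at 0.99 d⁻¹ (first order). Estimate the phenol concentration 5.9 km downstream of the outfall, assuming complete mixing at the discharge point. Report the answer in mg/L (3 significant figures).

0.192 mg/L

8.5 µg/L = 0.0085 mg/L.
After complete mixing, C₀ = (0.0279·7.27 + 0.986·0.0085) / 1.014 = 0.2083 mg/L.
Travel time t = 5900 m / 0.83 m/s = 7108 s = 0.08227 d.
C = 0.2083·exp(−0.99·0.08227) = 0.2083·0.9218 = 0.192 mg/L.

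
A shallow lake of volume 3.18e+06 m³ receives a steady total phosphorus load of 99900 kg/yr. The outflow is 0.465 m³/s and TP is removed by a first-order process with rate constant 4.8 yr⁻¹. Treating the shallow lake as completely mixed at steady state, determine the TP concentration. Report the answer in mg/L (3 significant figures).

Outflow Q = 0.465 m³/s × 3.156e+07 s/yr = 1.467e+07 m³/yr.
Steady-state CSTR mass balance: W = Q·C + k·V·C, so C = W/(Q + kV).
Q + kV = 1.467e+07 + 4.8·3.18e+06 = 2.994e+07 m³/yr.
C = 99900/2.994e+07 = 0.003337 kg/m³ = 3.337 mg/L.

3.34 mg/L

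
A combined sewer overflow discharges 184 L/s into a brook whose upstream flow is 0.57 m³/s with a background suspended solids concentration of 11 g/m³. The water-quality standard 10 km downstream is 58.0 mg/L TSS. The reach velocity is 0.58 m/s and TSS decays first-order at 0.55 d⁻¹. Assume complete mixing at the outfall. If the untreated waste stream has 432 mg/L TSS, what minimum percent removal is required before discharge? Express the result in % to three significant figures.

46.5 %

184 L/s = 0.184 m³/s.
Travel time to the compliance point: t = 1e+04/0.58 = 1.724e+04 s = 0.1996 d; decay factor exp(−0.55·0.1996) = 0.8961.
So the concentration just after mixing may be at most 58/0.8961 = 64.73 mg/L.
Mass balance: 64.73·0.754 = 0.184·Cₑ + 0.57·11.
Cₑ = (48.81 − 6.27) / 0.184 = 231.2 mg/L.
Required removal = 1 − 231.2/432 = 46.49 %.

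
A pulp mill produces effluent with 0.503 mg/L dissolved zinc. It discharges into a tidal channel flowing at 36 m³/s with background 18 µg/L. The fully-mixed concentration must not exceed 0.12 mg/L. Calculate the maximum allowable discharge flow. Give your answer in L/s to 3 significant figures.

18 µg/L = 0.018 mg/L.
Mass balance at complete mixing: C_std·(Q_w + Q_r) = Q_w·C_e + Q_r·C_b.
Rearranging, Q_w = Q_r·(C_std − C_b)/(C_e − C_std) = 36·(0.12 − 0.018) / (0.503 − 0.12) = 9.587 m³/s.
= 9587 L/s.

9590 L/s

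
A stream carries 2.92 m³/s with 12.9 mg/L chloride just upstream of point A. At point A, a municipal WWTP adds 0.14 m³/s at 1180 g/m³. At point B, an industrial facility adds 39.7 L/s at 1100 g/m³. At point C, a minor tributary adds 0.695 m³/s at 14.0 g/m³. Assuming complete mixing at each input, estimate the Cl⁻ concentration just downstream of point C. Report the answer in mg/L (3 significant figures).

67.5 mg/L

After input A: C = (2.92·12.9 + 0.14·1180) / 3.06 = 66.3 mg/L.
39.7 L/s = 0.0397 m³/s.
After input B: C = (3.06·66.3 + 0.0397·1100) / 3.1 = 79.54 mg/L.
After input C: C = (3.1·79.54 + 0.695·14) / 3.795 = 67.53 mg/L.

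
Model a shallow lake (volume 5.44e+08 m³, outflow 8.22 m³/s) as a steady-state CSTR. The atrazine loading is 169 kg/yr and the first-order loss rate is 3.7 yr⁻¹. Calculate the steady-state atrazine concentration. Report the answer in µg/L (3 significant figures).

0.0744 µg/L

Outflow Q = 8.22 m³/s × 3.156e+07 s/yr = 2.594e+08 m³/yr.
Steady-state CSTR mass balance: W = Q·C + k·V·C, so C = W/(Q + kV).
Q + kV = 2.594e+08 + 3.7·5.44e+08 = 2.272e+09 m³/yr.
C = 169/2.272e+09 = 7.438e-08 kg/m³ = 7.438e-05 mg/L = 0.07438 µg/L.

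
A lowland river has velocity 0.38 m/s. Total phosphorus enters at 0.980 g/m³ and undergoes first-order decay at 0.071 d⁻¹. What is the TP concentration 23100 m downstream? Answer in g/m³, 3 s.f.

0.932 g/m³

Travel time t = 23100 m / 0.38 m/s = 2.31e+04/0.38 = 6.079e+04 s = 0.7036 d.
First-order decay: C = 0.980·exp(−0.071·0.7036) = 0.980·0.9513 = 0.9322 g/m³.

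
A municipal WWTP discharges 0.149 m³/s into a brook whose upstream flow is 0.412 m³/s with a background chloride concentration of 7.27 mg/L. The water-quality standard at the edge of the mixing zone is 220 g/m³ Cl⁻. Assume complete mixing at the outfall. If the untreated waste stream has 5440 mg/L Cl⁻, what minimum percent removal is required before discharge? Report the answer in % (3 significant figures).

85.1 %

Mass balance: 220·0.561 = 0.149·Cₑ + 0.412·7.27.
Cₑ = (123.4 − 2.995) / 0.149 = 808.2 mg/L.
Required removal = 1 − 808.2/5440 = 85.14 %.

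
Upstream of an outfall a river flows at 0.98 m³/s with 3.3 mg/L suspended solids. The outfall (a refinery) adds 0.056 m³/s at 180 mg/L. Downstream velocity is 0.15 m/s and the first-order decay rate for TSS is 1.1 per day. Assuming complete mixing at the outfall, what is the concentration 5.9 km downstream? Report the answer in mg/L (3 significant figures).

After complete mixing, C₀ = (0.056·180 + 0.98·3.3) / 1.036 = 12.85 mg/L.
Travel time t = 5900 m / 0.15 m/s = 3.933e+04 s = 0.4552 d.
C = 12.85·exp(−1.1·0.4552) = 12.85·0.6061 = 7.789 mg/L.

7.79 mg/L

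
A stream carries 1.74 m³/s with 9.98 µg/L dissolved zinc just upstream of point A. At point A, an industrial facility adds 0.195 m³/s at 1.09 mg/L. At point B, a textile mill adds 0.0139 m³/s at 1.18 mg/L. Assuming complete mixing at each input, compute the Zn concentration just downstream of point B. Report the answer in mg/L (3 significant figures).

0.126 mg/L

9.98 µg/L = 0.00998 mg/L.
After input A: C = (1.74·0.00998 + 0.195·1.09) / 1.935 = 0.1188 mg/L.
After input B: C = (1.935·0.1188 + 0.0139·1.18) / 1.949 = 0.1264 mg/L.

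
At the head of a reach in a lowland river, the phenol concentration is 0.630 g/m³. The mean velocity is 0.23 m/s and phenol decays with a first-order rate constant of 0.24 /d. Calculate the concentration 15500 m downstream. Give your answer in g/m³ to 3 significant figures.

Travel time t = 15500 m / 0.23 m/s = 1.55e+04/0.23 = 6.739e+04 s = 0.78 d.
First-order decay: C = 0.630·exp(−0.24·0.78) = 0.630·0.8293 = 0.5224 g/m³.

0.522 g/m³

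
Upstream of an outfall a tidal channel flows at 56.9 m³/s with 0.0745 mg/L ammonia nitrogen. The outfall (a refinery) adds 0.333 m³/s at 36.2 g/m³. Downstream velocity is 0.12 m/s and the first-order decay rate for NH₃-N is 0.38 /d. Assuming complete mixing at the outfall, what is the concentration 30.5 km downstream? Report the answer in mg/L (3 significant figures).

0.0931 mg/L

After complete mixing, C₀ = (0.333·36.2 + 56.9·0.0745) / 57.23 = 0.2847 mg/L.
Travel time t = 3.05e+04 m / 0.12 m/s = 2.542e+05 s = 2.942 d.
C = 0.2847·exp(−0.38·2.942) = 0.2847·0.327 = 0.09309 mg/L.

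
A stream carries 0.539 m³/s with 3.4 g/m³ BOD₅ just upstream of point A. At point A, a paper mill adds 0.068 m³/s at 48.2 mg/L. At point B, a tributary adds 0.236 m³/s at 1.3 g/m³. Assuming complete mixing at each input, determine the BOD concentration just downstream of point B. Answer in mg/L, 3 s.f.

6.43 mg/L

After input A: C = (0.539·3.4 + 0.068·48.2) / 0.607 = 8.419 mg/L.
After input B: C = (0.607·8.419 + 0.236·1.3) / 0.843 = 6.426 mg/L.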